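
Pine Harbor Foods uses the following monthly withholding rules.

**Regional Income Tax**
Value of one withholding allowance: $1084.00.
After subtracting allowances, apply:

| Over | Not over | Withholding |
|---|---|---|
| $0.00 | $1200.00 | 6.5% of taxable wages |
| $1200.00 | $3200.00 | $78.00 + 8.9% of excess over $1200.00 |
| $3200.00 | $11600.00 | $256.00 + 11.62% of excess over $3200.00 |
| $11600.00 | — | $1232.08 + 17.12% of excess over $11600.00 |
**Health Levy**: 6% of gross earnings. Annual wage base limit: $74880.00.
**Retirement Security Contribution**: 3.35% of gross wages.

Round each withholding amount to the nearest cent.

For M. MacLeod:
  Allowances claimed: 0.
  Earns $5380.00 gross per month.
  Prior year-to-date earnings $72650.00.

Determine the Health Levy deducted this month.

$133.80

Health Levy: cap $74880.00 − YTD $72650.00 = $2230.00 subject; 6% × $2230.00 = $133.80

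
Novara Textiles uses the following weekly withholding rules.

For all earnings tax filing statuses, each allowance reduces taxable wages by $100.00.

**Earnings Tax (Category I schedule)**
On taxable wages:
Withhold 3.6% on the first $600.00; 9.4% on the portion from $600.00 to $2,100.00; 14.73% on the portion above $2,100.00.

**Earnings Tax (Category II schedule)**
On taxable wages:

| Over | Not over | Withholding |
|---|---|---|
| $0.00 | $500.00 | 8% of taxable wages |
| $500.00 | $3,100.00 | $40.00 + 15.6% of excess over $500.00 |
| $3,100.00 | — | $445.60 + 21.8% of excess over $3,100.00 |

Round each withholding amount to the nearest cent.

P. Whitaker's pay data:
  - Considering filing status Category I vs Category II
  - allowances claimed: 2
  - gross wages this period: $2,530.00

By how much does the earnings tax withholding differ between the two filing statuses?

$129.00

Earnings Tax (Category I): taxable = $2,530.00 − 2×$100.00 = $2,330.00
  $162.60 + 14.73% × ($2,330.00 − $2,100.00) = $162.60 + 14.73% × $230.00 = $196.48
Earnings Tax (Category II): taxable = $2,530.00 − 2×$100.00 = $2,330.00
  $40.00 + 15.6% × ($2,330.00 − $500.00) = $40.00 + 15.6% × $1,830.00 = $325.48
Difference: |$196.48 − $325.48| = $129.00 (higher under Category II)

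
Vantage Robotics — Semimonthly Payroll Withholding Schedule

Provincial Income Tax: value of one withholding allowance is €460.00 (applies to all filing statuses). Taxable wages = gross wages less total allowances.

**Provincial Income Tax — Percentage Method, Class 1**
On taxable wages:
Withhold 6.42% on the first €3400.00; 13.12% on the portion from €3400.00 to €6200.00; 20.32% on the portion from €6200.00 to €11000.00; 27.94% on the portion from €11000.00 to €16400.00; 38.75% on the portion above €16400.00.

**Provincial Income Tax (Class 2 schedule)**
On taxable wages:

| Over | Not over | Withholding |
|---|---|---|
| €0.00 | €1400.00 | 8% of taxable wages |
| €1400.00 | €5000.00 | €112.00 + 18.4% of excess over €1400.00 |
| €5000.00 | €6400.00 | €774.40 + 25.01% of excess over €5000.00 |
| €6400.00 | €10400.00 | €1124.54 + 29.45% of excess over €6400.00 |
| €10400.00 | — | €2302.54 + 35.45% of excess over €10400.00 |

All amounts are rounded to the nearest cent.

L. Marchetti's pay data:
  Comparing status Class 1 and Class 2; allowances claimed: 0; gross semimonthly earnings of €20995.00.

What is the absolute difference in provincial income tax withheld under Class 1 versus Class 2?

€1208.15

Provincial Income Tax (Class 1): taxable = €20995.00
  €3069.76 + 38.75% × (€20995.00 − €16400.00) = €3069.76 + 38.75% × €4595.00 = €4850.32
Provincial Income Tax (Class 2): taxable = €20995.00
  €2302.54 + 35.45% × (€20995.00 − €10400.00) = €2302.54 + 35.45% × €10595.00 = €6058.47
Difference: |€4850.32 − €6058.47| = €1208.15 (higher under Class 2)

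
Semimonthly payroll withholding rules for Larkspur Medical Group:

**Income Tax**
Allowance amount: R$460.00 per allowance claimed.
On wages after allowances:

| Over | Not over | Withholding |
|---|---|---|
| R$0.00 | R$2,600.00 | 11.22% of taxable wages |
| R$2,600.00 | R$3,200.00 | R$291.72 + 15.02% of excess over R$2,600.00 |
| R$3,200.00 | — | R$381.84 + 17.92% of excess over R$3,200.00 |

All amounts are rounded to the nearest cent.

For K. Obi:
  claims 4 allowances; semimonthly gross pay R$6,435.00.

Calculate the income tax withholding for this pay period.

R$631.82

Income Tax: taxable = R$6,435.00 − 4×R$460.00 = R$4,595.00
  R$381.84 + 17.92% × (R$4,595.00 − R$3,200.00) = R$381.84 + 17.92% × R$1,395.00 = R$631.82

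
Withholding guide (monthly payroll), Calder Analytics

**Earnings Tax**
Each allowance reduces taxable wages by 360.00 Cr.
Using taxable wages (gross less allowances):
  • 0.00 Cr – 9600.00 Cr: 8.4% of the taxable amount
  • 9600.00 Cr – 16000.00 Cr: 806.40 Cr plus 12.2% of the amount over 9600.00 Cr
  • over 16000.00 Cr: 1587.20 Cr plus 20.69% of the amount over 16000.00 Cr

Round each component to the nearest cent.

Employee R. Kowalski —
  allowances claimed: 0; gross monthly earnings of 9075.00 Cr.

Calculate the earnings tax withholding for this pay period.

762.30 Cr

Earnings Tax: taxable = 9075.00 Cr
  8.4% × 9075.00 Cr = 762.30 Cr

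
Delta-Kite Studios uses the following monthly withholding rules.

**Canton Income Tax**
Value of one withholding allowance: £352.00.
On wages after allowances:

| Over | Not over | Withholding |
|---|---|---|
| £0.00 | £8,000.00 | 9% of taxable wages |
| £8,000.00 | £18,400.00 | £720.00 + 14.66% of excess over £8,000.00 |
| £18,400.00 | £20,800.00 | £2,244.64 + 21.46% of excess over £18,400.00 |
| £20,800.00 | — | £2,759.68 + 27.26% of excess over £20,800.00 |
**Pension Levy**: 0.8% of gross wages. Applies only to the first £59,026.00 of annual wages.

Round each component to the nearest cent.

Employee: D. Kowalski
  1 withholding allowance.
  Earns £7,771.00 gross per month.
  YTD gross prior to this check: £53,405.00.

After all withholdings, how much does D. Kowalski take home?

£7,058.32

Canton Income Tax: taxable = £7,771.00 − 1×£352.00 = £7,419.00
  9% × £7,419.00 = £667.71
Pension Levy: cap £59,026.00 − YTD £53,405.00 = £5,621.00 subject; 0.8% × £5,621.00 = £44.97
Total withheld: £667.71 + £44.97 = £712.68
Net pay: £7,771.00 − £712.68 = £7,058.32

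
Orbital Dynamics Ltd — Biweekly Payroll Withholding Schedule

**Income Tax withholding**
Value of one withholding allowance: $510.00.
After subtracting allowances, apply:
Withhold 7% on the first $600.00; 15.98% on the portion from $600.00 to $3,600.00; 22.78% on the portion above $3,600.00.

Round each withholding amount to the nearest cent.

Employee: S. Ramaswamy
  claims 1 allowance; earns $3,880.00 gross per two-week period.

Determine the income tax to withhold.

$484.65

Income Tax: taxable = $3,880.00 − 1×$510.00 = $3,370.00
  $42.00 + 15.98% × ($3,370.00 − $600.00) = $42.00 + 15.98% × $2,770.00 = $484.65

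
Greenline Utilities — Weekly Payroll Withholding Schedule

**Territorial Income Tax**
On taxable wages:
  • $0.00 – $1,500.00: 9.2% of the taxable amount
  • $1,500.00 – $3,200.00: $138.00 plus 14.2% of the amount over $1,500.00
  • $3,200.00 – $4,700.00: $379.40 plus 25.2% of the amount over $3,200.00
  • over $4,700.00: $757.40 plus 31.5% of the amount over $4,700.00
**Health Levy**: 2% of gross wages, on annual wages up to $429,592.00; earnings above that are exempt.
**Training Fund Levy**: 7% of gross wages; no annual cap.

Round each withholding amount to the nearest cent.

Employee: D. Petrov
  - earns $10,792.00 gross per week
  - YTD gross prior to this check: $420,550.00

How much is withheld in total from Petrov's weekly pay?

$3,612.66

Territorial Income Tax: taxable = $10,792.00
  $757.40 + 31.5% × ($10,792.00 − $4,700.00) = $757.40 + 31.5% × $6,092.00 = $2,676.38
Health Levy: cap $429,592.00 − YTD $420,550.00 = $9,042.00 subject; 2% × $9,042.00 = $180.84
Training Fund Levy: 7% × $10,792.00 = $755.44
Total: $2,676.38 + $180.84 + $755.44 = $3,612.66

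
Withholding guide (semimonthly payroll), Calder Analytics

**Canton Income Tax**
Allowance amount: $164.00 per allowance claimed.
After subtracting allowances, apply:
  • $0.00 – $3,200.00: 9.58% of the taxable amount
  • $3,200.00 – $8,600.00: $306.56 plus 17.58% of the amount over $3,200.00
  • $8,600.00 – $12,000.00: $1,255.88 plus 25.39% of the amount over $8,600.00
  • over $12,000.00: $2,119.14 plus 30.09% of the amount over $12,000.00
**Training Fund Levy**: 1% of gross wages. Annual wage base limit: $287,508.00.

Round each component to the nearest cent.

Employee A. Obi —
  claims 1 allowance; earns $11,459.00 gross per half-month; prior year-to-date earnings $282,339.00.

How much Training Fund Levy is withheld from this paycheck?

Training Fund Levy: cap $287,508.00 − YTD $282,339.00 = $5,169.00 subject; 1% × $5,169.00 = $51.69

$51.69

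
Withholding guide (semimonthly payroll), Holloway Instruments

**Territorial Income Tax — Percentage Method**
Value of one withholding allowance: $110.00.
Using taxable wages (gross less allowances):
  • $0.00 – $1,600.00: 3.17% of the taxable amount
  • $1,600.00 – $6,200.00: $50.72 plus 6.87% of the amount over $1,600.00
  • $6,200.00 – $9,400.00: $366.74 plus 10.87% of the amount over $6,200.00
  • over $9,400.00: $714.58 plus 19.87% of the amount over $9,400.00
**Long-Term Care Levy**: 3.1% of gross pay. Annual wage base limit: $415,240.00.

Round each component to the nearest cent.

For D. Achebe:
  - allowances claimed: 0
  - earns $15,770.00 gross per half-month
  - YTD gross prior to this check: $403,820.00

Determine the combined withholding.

Territorial Income Tax: taxable = $15,770.00
  $714.58 + 19.87% × ($15,770.00 − $9,400.00) = $714.58 + 19.87% × $6,370.00 = $1,980.30
Long-Term Care Levy: cap $415,240.00 − YTD $403,820.00 = $11,420.00 subject; 3.1% × $11,420.00 = $354.02
Total: $1,980.30 + $354.02 = $2,334.32

$2,334.32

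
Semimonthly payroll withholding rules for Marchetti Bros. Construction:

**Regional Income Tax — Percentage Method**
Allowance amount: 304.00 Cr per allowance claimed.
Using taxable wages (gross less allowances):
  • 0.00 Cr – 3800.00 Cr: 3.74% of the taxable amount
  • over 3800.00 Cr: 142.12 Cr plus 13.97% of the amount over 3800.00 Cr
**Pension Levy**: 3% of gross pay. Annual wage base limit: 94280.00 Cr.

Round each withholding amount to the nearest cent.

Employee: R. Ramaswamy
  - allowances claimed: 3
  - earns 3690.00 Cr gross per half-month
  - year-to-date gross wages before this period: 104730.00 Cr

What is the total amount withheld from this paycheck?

103.90 Cr

Regional Income Tax: taxable = 3690.00 Cr − 3×304.00 Cr = 2778.00 Cr
  3.74% × 2778.00 Cr = 103.90 Cr
Pension Levy: YTD 104730.00 Cr ≥ cap 94280.00 Cr → 0.00 Cr
Total: 103.90 Cr + 0.00 Cr = 103.90 Cr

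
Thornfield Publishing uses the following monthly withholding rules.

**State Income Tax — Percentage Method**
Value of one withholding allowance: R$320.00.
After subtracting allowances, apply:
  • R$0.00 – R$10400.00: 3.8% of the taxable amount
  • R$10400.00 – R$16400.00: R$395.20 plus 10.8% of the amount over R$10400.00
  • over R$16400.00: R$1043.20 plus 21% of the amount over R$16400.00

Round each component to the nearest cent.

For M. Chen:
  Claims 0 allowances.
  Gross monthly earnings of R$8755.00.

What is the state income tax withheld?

State Income Tax: taxable = R$8755.00
  3.8% × R$8755.00 = R$332.69

R$332.69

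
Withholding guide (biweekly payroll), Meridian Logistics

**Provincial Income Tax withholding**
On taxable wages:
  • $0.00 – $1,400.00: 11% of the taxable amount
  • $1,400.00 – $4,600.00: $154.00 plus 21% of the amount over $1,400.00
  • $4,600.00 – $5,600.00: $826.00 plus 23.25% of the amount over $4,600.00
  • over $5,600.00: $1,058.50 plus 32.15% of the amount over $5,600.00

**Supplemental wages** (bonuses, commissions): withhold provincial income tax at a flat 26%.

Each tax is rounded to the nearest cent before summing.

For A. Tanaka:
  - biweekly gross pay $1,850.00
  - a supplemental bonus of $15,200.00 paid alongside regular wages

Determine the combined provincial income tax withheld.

Provincial Income Tax: taxable = $1,850.00
  $154.00 + 21% × ($1,850.00 − $1,400.00) = $154.00 + 21% × $450.00 = $248.50
Supplemental (26% flat on bonus): 26% × $15,200.00 = $3,952.00
Total provincial income tax: $248.50 + $3,952.00 = $4,200.50

$4,200.50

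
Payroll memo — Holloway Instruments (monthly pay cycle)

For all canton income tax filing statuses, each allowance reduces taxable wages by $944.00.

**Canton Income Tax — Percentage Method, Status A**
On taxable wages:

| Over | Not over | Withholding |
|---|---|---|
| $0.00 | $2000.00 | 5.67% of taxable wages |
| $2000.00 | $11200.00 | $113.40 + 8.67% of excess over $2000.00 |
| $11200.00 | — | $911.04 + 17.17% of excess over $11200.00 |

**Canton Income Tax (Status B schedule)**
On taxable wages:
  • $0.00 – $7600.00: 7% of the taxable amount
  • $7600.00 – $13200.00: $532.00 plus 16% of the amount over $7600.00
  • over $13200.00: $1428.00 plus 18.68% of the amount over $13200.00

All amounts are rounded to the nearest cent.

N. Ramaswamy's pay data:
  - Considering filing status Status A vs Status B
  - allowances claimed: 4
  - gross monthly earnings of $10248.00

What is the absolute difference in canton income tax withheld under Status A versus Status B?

$48.08

Canton Income Tax (Status A): taxable = $10248.00 − 4×$944.00 = $6472.00
  $113.40 + 8.67% × ($6472.00 − $2000.00) = $113.40 + 8.67% × $4472.00 = $501.12
Canton Income Tax (Status B): taxable = $10248.00 − 4×$944.00 = $6472.00
  7% × $6472.00 = $453.04
Difference: |$501.12 − $453.04| = $48.08 (higher under Status A)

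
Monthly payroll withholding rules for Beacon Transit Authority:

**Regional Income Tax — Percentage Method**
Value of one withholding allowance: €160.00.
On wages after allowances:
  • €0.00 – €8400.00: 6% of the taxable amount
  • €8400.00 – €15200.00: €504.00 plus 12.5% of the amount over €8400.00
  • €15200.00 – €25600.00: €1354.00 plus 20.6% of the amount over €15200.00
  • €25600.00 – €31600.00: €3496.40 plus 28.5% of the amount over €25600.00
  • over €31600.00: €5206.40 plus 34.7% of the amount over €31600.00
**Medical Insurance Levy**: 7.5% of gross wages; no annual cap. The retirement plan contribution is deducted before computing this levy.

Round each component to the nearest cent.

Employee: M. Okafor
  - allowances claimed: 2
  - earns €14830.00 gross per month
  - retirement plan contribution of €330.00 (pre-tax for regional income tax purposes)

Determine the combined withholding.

Regional Income Tax: taxable = €14830.00 − €330.00 − 2×€160.00 = €14180.00
  €504.00 + 12.5% × (€14180.00 − €8400.00) = €504.00 + 12.5% × €5780.00 = €1226.50
Medical Insurance Levy: 7.5% × €14500.00 = €1087.50
Total: €1226.50 + €1087.50 = €2314.00

€2314.00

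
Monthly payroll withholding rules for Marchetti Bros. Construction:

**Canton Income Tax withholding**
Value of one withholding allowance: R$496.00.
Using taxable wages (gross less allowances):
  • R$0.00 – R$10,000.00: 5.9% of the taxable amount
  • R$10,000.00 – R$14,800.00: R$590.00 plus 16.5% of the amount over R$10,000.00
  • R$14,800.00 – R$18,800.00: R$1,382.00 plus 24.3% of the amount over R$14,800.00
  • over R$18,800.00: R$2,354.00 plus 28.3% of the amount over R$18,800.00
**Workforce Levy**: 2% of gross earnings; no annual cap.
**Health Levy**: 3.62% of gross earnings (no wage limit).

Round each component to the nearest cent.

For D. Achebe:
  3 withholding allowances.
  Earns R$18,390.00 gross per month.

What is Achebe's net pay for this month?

R$15,463.69

Canton Income Tax: taxable = R$18,390.00 − 3×R$496.00 = R$16,902.00
  R$1,382.00 + 24.3% × (R$16,902.00 − R$14,800.00) = R$1,382.00 + 24.3% × R$2,102.00 = R$1,892.79
Workforce Levy: 2% × R$18,390.00 = R$367.80
Health Levy: 3.62% × R$18,390.00 = R$665.72
Total withheld: R$1,892.79 + R$367.80 + R$665.72 = R$2,926.31
Net pay: R$18,390.00 − R$2,926.31 = R$15,463.69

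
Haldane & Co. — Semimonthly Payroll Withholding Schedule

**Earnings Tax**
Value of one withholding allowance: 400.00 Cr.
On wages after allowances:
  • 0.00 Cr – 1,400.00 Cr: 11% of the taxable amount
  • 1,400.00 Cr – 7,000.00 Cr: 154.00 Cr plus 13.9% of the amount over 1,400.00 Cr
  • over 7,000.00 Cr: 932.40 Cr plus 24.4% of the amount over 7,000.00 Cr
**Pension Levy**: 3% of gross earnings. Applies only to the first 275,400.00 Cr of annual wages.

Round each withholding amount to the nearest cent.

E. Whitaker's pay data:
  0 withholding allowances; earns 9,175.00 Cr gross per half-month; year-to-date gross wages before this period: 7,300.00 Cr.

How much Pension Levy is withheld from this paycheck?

Pension Levy: 3% × 9,175.00 Cr = 275.25 Cr

275.25 Cr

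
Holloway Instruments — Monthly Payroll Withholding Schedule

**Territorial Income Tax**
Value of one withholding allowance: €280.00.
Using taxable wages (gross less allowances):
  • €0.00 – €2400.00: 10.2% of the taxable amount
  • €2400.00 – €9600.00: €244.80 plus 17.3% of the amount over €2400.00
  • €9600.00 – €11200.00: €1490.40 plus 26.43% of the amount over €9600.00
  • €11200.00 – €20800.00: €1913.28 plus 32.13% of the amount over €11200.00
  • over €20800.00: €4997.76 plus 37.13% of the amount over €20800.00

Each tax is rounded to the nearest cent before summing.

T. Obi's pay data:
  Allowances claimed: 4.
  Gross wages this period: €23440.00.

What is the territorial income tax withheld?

Territorial Income Tax: taxable = €23440.00 − 4×€280.00 = €22320.00
  €4997.76 + 37.13% × (€22320.00 − €20800.00) = €4997.76 + 37.13% × €1520.00 = €5562.14

€5562.14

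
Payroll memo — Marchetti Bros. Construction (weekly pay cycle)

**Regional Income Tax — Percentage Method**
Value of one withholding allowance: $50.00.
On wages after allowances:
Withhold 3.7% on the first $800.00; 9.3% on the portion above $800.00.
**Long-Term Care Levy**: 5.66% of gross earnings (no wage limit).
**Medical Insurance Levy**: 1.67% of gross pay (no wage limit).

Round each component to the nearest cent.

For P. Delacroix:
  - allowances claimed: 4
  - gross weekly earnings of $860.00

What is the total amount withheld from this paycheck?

$87.46

Regional Income Tax: taxable = $860.00 − 4×$50.00 = $660.00
  3.7% × $660.00 = $24.42
Long-Term Care Levy: 5.66% × $860.00 = $48.68
Medical Insurance Levy: 1.67% × $860.00 = $14.36
Total: $24.42 + $48.68 + $14.36 = $87.46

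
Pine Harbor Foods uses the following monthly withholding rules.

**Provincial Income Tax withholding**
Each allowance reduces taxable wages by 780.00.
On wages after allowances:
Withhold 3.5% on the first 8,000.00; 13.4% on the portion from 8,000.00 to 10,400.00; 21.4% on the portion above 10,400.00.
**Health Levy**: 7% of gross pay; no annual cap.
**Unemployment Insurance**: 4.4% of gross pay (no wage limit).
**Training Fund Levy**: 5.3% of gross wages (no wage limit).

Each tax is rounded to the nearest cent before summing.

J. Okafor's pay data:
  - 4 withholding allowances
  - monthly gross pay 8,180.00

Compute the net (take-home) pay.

Provincial Income Tax: taxable = 8,180.00 − 4×780.00 = 5,060.00
  3.5% × 5,060.00 = 177.10
Health Levy: 7% × 8,180.00 = 572.60
Unemployment Insurance: 4.4% × 8,180.00 = 359.92
Training Fund Levy: 5.3% × 8,180.00 = 433.54
Total withheld: 177.10 + 572.60 + 359.92 + 433.54 = 1,543.16
Net pay: 8,180.00 − 1,543.16 = 6,636.84

6,636.84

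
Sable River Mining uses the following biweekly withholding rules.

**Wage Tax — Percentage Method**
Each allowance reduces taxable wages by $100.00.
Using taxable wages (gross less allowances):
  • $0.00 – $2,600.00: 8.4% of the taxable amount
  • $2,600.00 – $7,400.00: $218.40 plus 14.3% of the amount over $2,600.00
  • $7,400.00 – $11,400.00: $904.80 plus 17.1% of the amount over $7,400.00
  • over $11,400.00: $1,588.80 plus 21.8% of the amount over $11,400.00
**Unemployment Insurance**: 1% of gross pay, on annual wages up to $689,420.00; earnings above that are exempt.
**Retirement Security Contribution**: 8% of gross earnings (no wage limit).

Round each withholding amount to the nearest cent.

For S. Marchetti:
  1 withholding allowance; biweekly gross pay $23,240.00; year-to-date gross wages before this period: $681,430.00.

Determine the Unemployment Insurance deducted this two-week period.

$79.90

Unemployment Insurance: cap $689,420.00 − YTD $681,430.00 = $7,990.00 subject; 1% × $7,990.00 = $79.90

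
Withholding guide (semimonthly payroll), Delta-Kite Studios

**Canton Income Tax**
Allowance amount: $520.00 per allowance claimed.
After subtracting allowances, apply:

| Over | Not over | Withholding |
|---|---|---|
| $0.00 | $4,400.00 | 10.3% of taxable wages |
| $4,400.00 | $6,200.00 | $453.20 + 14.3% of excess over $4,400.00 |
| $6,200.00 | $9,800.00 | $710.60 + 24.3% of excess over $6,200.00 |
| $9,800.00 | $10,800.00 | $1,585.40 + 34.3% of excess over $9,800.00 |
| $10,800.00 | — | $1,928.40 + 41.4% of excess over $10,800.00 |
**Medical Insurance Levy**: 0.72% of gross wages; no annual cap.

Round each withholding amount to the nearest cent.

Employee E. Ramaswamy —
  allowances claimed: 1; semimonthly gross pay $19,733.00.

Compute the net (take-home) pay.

Canton Income Tax: taxable = $19,733.00 − 1×$520.00 = $19,213.00
  $1,928.40 + 41.4% × ($19,213.00 − $10,800.00) = $1,928.40 + 41.4% × $8,413.00 = $5,411.38
Medical Insurance Levy: 0.72% × $19,733.00 = $142.08
Total withheld: $5,411.38 + $142.08 = $5,553.46
Net pay: $19,733.00 − $5,553.46 = $14,179.54

$14,179.54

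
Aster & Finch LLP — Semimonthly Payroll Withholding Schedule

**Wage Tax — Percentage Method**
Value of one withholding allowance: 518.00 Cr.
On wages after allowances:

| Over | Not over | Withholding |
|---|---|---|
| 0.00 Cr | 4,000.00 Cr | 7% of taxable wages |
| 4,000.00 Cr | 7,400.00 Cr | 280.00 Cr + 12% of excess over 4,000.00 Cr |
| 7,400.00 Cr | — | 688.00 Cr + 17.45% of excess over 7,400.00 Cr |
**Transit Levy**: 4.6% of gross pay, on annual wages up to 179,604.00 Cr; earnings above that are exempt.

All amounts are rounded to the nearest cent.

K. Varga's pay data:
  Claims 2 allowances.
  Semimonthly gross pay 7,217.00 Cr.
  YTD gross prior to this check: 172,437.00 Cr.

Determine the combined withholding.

Wage Tax: taxable = 7,217.00 Cr − 2×518.00 Cr = 6,181.00 Cr
  280.00 Cr + 12% × (6,181.00 Cr − 4,000.00 Cr) = 280.00 Cr + 12% × 2,181.00 Cr = 541.72 Cr
Transit Levy: cap 179,604.00 Cr − YTD 172,437.00 Cr = 7,167.00 Cr subject; 4.6% × 7,167.00 Cr = 329.68 Cr
Total: 541.72 Cr + 329.68 Cr = 871.40 Cr

871.40 Cr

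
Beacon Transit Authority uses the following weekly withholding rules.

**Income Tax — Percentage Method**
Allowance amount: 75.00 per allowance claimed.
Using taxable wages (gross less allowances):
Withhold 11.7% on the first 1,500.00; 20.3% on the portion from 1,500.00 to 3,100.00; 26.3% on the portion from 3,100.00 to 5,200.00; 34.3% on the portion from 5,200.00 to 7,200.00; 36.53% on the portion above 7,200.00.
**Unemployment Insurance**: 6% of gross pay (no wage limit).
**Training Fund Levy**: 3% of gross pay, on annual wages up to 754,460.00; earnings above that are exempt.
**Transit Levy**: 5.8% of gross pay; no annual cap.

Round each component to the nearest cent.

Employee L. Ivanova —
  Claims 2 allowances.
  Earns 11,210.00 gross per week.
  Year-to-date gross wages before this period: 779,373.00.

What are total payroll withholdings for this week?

4,471.44

Income Tax: taxable = 11,210.00 − 2×75.00 = 11,060.00
  1,738.60 + 36.53% × (11,060.00 − 7,200.00) = 1,738.60 + 36.53% × 3,860.00 = 3,148.66
Unemployment Insurance: 6% × 11,210.00 = 672.60
Training Fund Levy: YTD 779,373.00 ≥ cap 754,460.00 → 0.00
Transit Levy: 5.8% × 11,210.00 = 650.18
Total: 3,148.66 + 672.60 + 0.00 + 650.18 = 4,471.44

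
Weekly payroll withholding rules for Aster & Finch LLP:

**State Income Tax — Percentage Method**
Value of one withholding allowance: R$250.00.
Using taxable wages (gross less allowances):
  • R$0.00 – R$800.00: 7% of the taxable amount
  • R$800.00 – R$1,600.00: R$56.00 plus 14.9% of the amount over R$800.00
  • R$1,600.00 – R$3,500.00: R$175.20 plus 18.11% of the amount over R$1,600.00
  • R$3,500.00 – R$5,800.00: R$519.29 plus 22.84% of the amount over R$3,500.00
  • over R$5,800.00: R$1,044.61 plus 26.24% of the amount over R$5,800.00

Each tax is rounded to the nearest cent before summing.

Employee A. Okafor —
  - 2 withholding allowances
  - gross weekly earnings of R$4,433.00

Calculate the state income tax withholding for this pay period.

State Income Tax: taxable = R$4,433.00 − 2×R$250.00 = R$3,933.00
  R$519.29 + 22.84% × (R$3,933.00 − R$3,500.00) = R$519.29 + 22.84% × R$433.00 = R$618.19

R$618.19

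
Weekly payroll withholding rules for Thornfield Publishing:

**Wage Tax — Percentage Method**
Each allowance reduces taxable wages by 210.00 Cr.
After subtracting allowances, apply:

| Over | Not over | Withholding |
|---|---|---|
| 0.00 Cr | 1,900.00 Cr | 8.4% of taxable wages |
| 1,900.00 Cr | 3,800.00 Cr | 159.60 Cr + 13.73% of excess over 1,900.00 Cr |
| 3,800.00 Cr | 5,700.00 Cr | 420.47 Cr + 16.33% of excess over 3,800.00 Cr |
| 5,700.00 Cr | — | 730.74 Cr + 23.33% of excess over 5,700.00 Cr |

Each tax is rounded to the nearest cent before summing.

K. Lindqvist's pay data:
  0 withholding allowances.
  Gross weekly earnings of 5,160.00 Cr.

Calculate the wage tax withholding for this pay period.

Wage Tax: taxable = 5,160.00 Cr
  420.47 Cr + 16.33% × (5,160.00 Cr − 3,800.00 Cr) = 420.47 Cr + 16.33% × 1,360.00 Cr = 642.56 Cr

642.56 Cr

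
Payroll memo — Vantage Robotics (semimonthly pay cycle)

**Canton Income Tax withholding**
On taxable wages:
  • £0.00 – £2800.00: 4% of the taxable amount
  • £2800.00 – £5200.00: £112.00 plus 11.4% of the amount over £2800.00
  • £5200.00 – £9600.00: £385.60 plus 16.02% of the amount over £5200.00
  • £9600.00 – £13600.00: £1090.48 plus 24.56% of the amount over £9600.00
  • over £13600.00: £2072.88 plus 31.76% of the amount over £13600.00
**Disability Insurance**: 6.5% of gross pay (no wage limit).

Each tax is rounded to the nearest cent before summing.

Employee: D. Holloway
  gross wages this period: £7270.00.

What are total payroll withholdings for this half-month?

£1189.76

Canton Income Tax: taxable = £7270.00
  £385.60 + 16.02% × (£7270.00 − £5200.00) = £385.60 + 16.02% × £2070.00 = £717.21
Disability Insurance: 6.5% × £7270.00 = £472.55
Total: £717.21 + £472.55 = £1189.76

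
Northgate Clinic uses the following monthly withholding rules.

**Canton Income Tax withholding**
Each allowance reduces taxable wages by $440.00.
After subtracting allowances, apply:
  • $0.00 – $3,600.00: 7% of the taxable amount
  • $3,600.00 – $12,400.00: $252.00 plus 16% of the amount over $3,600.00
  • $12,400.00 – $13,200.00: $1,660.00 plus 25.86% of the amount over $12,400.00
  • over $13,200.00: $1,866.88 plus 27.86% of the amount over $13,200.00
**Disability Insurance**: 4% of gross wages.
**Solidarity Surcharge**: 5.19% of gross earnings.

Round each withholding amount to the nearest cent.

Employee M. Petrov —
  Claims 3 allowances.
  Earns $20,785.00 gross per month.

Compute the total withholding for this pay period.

$5,522.45

Canton Income Tax: taxable = $20,785.00 − 3×$440.00 = $19,465.00
  $1,866.88 + 27.86% × ($19,465.00 − $13,200.00) = $1,866.88 + 27.86% × $6,265.00 = $3,612.31
Disability Insurance: 4% × $20,785.00 = $831.40
Solidarity Surcharge: 5.19% × $20,785.00 = $1,078.74
Total: $3,612.31 + $831.40 + $1,078.74 = $5,522.45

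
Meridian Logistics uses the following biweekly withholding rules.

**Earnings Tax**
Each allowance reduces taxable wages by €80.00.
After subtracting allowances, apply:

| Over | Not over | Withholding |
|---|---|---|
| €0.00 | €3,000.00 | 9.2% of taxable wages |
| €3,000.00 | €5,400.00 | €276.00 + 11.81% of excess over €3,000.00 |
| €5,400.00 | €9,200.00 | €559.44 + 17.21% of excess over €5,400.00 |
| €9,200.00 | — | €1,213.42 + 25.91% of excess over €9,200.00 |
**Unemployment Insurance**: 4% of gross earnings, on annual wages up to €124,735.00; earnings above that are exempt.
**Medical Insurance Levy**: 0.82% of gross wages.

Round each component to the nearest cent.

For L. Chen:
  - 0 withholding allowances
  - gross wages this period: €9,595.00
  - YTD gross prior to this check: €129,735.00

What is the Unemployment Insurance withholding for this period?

Unemployment Insurance: YTD €129,735.00 ≥ cap €124,735.00 → €0.00

€0.00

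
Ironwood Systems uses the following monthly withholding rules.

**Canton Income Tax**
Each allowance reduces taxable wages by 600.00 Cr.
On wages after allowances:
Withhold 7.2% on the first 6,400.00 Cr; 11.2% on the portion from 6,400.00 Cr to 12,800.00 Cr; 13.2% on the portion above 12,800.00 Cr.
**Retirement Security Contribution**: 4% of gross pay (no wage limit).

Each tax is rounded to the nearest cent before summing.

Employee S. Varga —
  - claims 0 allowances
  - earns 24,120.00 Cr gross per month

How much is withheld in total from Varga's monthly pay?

3,636.64 Cr

Canton Income Tax: taxable = 24,120.00 Cr
  1,177.60 Cr + 13.2% × (24,120.00 Cr − 12,800.00 Cr) = 1,177.60 Cr + 13.2% × 11,320.00 Cr = 2,671.84 Cr
Retirement Security Contribution: 4% × 24,120.00 Cr = 964.80 Cr
Total: 2,671.84 Cr + 964.80 Cr = 3,636.64 Cr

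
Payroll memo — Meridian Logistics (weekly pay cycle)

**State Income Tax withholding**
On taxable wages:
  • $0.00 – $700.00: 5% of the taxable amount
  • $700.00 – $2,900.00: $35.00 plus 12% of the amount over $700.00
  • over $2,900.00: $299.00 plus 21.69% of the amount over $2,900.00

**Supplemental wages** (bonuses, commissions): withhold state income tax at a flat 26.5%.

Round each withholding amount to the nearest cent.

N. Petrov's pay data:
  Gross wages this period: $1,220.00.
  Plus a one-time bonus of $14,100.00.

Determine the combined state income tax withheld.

State Income Tax: taxable = $1,220.00
  $35.00 + 12% × ($1,220.00 − $700.00) = $35.00 + 12% × $520.00 = $97.40
Supplemental (26.5% flat on bonus): 26.5% × $14,100.00 = $3,736.50
Total state income tax: $97.40 + $3,736.50 = $3,833.90

$3,833.90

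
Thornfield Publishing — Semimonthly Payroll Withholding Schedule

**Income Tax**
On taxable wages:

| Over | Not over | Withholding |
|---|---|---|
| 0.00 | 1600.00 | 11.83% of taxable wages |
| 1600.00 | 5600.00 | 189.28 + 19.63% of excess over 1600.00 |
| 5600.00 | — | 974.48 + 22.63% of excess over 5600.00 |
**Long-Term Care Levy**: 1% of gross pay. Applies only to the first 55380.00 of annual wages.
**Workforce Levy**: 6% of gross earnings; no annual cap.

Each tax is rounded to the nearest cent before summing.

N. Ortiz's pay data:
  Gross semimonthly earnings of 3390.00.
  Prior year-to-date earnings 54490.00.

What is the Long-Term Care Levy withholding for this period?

8.90

Long-Term Care Levy: cap 55380.00 − YTD 54490.00 = 890.00 subject; 1% × 890.00 = 8.90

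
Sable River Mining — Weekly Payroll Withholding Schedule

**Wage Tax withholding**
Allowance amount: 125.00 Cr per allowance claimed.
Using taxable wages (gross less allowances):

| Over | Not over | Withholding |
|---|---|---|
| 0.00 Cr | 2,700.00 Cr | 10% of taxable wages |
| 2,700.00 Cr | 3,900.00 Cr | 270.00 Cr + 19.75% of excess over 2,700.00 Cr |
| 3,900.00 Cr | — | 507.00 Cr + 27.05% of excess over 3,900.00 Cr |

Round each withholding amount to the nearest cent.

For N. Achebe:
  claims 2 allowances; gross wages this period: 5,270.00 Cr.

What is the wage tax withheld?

Wage Tax: taxable = 5,270.00 Cr − 2×125.00 Cr = 5,020.00 Cr
  507.00 Cr + 27.05% × (5,020.00 Cr − 3,900.00 Cr) = 507.00 Cr + 27.05% × 1,120.00 Cr = 809.96 Cr

809.96 Cr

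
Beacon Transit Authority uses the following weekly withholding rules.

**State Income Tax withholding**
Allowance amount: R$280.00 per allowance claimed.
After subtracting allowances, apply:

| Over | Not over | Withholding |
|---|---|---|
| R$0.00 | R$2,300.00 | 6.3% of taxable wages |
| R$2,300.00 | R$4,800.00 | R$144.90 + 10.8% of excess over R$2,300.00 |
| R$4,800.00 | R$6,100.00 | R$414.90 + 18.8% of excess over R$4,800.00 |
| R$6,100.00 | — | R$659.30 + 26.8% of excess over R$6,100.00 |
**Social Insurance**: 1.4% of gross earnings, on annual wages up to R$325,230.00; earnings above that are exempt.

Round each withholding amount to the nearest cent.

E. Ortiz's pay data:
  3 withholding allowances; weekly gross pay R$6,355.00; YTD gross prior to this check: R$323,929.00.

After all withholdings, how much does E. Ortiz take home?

State Income Tax: taxable = R$6,355.00 − 3×R$280.00 = R$5,515.00
  R$414.90 + 18.8% × (R$5,515.00 − R$4,800.00) = R$414.90 + 18.8% × R$715.00 = R$549.32
Social Insurance: cap R$325,230.00 − YTD R$323,929.00 = R$1,301.00 subject; 1.4% × R$1,301.00 = R$18.21
Total withheld: R$549.32 + R$18.21 = R$567.53
Net pay: R$6,355.00 − R$567.53 = R$5,787.47

R$5,787.47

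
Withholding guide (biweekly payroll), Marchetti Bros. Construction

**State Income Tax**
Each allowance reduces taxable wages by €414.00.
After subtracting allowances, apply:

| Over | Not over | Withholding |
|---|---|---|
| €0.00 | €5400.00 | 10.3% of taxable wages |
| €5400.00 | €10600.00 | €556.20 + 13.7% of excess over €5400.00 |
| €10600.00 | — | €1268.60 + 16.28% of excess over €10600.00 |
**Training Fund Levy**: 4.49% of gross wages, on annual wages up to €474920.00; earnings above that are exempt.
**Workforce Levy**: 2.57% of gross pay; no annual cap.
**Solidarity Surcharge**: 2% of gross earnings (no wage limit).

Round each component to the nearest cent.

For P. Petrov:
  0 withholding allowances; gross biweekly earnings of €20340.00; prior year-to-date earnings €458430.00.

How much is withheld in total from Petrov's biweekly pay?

€4524.21

State Income Tax: taxable = €20340.00
  €1268.60 + 16.28% × (€20340.00 − €10600.00) = €1268.60 + 16.28% × €9740.00 = €2854.27
Training Fund Levy: cap €474920.00 − YTD €458430.00 = €16490.00 subject; 4.49% × €16490.00 = €740.40
Workforce Levy: 2.57% × €20340.00 = €522.74
Solidarity Surcharge: 2% × €20340.00 = €406.80
Total: €2854.27 + €740.40 + €522.74 + €406.80 = €4524.21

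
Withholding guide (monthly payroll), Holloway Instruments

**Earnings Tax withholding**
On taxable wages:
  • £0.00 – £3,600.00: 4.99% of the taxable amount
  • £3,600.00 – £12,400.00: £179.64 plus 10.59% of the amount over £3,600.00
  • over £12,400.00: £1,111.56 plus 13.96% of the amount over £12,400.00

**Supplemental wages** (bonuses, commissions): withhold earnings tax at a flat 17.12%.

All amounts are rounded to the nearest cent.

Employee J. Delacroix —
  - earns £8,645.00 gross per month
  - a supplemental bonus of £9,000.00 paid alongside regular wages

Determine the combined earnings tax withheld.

Earnings Tax: taxable = £8,645.00
  £179.64 + 10.59% × (£8,645.00 − £3,600.00) = £179.64 + 10.59% × £5,045.00 = £713.91
Supplemental (17.12% flat on bonus): 17.12% × £9,000.00 = £1,540.80
Total earnings tax: £713.91 + £1,540.80 = £2,254.71

£2,254.71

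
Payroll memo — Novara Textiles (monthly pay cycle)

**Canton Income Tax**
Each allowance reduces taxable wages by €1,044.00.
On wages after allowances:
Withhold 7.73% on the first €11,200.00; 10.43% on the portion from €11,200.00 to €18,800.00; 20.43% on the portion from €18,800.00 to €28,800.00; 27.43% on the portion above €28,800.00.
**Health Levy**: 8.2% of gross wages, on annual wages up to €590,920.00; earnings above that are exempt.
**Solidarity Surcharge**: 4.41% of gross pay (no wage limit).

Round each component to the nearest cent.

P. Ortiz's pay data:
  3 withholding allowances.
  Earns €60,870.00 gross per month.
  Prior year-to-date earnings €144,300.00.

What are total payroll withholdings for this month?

€19,314.84

Canton Income Tax: taxable = €60,870.00 − 3×€1,044.00 = €57,738.00
  €3,701.44 + 27.43% × (€57,738.00 − €28,800.00) = €3,701.44 + 27.43% × €28,938.00 = €11,639.13
Health Levy: 8.2% × €60,870.00 = €4,991.34
Solidarity Surcharge: 4.41% × €60,870.00 = €2,684.37
Total: €11,639.13 + €4,991.34 + €2,684.37 = €19,314.84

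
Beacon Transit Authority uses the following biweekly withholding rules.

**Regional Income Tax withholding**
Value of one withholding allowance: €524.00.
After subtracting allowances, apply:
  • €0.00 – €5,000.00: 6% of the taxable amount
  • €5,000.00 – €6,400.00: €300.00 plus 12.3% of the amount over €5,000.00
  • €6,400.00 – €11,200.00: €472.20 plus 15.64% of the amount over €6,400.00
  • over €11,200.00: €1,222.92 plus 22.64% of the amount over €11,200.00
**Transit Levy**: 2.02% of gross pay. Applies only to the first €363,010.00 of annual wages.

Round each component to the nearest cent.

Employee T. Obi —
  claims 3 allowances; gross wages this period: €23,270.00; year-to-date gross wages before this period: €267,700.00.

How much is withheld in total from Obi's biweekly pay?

€4,069.72

Regional Income Tax: taxable = €23,270.00 − 3×€524.00 = €21,698.00
  €1,222.92 + 22.64% × (€21,698.00 − €11,200.00) = €1,222.92 + 22.64% × €10,498.00 = €3,599.67
Transit Levy: 2.02% × €23,270.00 = €470.05
Total: €3,599.67 + €470.05 = €4,069.72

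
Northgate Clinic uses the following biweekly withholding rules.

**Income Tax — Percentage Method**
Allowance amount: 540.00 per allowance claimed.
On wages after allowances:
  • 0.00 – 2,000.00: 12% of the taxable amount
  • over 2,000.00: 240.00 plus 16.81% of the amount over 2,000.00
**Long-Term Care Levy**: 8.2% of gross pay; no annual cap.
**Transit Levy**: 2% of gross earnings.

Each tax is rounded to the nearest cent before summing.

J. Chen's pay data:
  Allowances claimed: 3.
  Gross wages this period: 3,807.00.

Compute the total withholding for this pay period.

Income Tax: taxable = 3,807.00 − 3×540.00 = 2,187.00
  240.00 + 16.81% × (2,187.00 − 2,000.00) = 240.00 + 16.81% × 187.00 = 271.43
Long-Term Care Levy: 8.2% × 3,807.00 = 312.17
Transit Levy: 2% × 3,807.00 = 76.14
Total: 271.43 + 312.17 + 76.14 = 659.74

659.74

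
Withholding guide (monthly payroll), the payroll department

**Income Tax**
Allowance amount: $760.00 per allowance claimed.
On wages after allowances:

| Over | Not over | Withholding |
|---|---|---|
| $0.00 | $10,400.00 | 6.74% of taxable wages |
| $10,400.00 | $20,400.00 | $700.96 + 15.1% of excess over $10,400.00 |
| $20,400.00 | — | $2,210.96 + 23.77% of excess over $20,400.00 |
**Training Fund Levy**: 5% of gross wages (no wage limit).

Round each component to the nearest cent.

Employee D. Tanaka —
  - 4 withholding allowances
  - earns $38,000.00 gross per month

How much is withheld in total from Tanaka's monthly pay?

Income Tax: taxable = $38,000.00 − 4×$760.00 = $34,960.00
  $2,210.96 + 23.77% × ($34,960.00 − $20,400.00) = $2,210.96 + 23.77% × $14,560.00 = $5,671.87
Training Fund Levy: 5% × $38,000.00 = $1,900.00
Total: $5,671.87 + $1,900.00 = $7,571.87

$7,571.87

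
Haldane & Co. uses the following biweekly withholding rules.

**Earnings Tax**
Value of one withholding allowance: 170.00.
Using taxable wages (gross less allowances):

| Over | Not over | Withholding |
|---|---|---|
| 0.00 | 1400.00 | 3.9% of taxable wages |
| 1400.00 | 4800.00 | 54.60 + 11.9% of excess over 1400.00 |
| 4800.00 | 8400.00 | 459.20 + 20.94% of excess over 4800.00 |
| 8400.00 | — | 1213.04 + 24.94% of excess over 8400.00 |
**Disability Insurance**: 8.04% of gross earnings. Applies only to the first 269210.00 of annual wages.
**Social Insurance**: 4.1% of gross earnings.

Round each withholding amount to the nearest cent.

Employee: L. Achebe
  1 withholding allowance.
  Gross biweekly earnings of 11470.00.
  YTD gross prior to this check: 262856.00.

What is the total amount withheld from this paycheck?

Earnings Tax: taxable = 11470.00 − 1×170.00 = 11300.00
  1213.04 + 24.94% × (11300.00 − 8400.00) = 1213.04 + 24.94% × 2900.00 = 1936.30
Disability Insurance: cap 269210.00 − YTD 262856.00 = 6354.00 subject; 8.04% × 6354.00 = 510.86
Social Insurance: 4.1% × 11470.00 = 470.27
Total: 1936.30 + 510.86 + 470.27 = 2917.43

2917.43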